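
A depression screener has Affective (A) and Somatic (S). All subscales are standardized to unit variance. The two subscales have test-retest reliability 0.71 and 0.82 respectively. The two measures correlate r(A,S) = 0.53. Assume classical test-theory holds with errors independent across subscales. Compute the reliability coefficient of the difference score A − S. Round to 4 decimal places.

0.5000

Var(A−S) = 1 + 1 − 2·0.53 = 2 − 1.06 = 0.94.
Under uncorrelated errors the observed covariances equal the true-score covariances, so only the own-variance terms attenuate.
True-score variance = [0.71 + 0.82] − 1.06 = 1.53 − 1.06 = 0.47.
Reliability = 0.47 / 0.94 = 0.5000.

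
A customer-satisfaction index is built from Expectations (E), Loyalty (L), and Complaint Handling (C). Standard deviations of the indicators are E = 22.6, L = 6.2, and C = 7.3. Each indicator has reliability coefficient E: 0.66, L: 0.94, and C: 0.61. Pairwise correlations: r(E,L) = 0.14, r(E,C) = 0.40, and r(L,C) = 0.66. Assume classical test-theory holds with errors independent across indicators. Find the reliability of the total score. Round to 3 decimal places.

0.764

Var(E+L+C) = 22.6² + 6.2² + 7.3² + 2·[22.6·6.2·0.14 + 22.6·7.3·0.40 + 6.2·7.3·0.66] = 602.49 + 230.961 = 833.451.
With uncorrelated errors the cross-covariances are all true-score covariance, so they carry over unchanged; only the diagonal terms shrink to ρᵢσᵢ².
True-score variance = [22.6²·0.66 + 6.2²·0.94 + 7.3²·0.61] + 230.961 = 405.742 + 230.961 = 636.703.
Reliability = 636.703 / 833.451 = 0.764.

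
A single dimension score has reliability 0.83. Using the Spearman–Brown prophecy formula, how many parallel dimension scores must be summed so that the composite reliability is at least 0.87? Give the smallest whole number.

2

k ≥ ρ*(1−ρ₁)/(ρ₁(1−ρ*)) = 0.87·0.17 / (0.83·0.13) = 1.371.
Smallest integer k = 2.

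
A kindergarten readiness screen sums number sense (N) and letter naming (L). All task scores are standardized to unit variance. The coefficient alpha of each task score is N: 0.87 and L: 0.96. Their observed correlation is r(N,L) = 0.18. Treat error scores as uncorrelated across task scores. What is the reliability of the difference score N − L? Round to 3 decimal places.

0.896

Var(N−L) = 1 + 1 − 2·0.18 = 2 − 0.36 = 1.64.
With uncorrelated errors the cross-covariances are all true-score covariance, so they carry over unchanged; only the diagonal terms shrink to ρᵢσᵢ².
True-score variance = [0.87 + 0.96] − 0.36 = 1.83 − 0.36 = 1.47.
Reliability = 1.47 / 1.64 = 0.896.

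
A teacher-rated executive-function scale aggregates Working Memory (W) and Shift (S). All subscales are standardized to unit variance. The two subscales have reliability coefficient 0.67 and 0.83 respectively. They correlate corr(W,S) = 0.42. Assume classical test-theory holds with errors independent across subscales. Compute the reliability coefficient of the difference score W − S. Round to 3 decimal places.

Var(W−S) = 1 + 1 − 2·0.42 = 2 − 0.84 = 1.16.
Under uncorrelated errors the observed covariances equal the true-score covariances, so only the own-variance terms attenuate.
True-score variance = [0.67 + 0.83] − 0.84 = 1.5 − 0.84 = 0.66.
Reliability = 0.66 / 1.16 = 0.569.

0.569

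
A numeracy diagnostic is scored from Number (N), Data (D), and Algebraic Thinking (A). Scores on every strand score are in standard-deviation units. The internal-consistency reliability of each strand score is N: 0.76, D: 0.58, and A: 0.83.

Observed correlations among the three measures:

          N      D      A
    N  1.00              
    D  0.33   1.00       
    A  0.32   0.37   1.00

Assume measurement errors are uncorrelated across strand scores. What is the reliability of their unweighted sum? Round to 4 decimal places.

0.8353

Var(N+D+A) = 3 + 2·[0.33 + 0.32 + 0.37] = 3 + 2.04 = 5.04.
With uncorrelated errors the cross-covariances are all true-score covariance, so they carry over unchanged; only the diagonal terms shrink to ρᵢσᵢ².
True-score variance = [0.76 + 0.58 + 0.83] + 2.04 = 2.17 + 2.04 = 4.21.
Reliability = 4.21 / 5.04 = 0.8353.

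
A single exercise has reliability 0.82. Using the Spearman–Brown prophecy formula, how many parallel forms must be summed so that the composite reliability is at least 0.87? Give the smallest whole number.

k ≥ ρ*(1−ρ₁)/(ρ₁(1−ρ*)) = 0.87·0.18 / (0.82·0.13) = 1.469.
Smallest integer k = 2.

2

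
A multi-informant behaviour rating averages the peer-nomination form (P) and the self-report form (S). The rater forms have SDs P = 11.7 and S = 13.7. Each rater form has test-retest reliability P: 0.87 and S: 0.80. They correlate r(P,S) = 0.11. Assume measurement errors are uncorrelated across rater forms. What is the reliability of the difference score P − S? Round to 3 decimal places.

Var(P−S) = 11.7² + 13.7² − 2·11.7·13.7·0.11 = 324.58 − 35.2638 = 289.316.
Under uncorrelated errors the observed covariances equal the true-score covariances, so only the own-variance terms attenuate.
True-score variance = [11.7²·0.87 + 13.7²·0.80] − 35.2638 = 269.246 − 35.2638 = 233.982.
Reliability = 233.982 / 289.316 = 0.809.

0.809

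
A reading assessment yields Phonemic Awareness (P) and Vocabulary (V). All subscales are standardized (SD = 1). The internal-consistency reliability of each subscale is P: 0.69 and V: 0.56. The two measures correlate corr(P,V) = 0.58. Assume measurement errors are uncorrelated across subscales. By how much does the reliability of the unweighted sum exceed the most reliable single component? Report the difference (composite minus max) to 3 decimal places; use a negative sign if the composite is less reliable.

0.073

Var(sum) = 2 + 1.16 = 3.16; true-score variance = 1.25 + 1.16 = 2.41; composite reliability = 0.7627.
Max component reliability = 0.6900.
Difference = 0.7627 − 0.6900 = 0.073.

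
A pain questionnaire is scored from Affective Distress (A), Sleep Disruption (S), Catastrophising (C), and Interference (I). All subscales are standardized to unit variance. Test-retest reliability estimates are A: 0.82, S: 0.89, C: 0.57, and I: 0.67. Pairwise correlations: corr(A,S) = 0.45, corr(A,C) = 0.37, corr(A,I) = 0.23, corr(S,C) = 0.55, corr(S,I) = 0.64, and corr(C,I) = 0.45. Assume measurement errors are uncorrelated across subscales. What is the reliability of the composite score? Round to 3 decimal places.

Var(A+S+C+I) = 4 + 2·[0.45 + 0.37 + 0.23 + 0.55 + 0.64 + 0.45] = 4 + 5.38 = 9.38.
Because errors are independent across components, Cov(Tᵢ,Tⱼ) = Cov(Xᵢ,Xⱼ); the off-diagonal part of the true-score variance is the same as above.
True-score variance = [0.82 + 0.89 + 0.57 + 0.67] + 5.38 = 2.95 + 5.38 = 8.33.
Reliability = 8.33 / 9.38 = 0.888.

0.888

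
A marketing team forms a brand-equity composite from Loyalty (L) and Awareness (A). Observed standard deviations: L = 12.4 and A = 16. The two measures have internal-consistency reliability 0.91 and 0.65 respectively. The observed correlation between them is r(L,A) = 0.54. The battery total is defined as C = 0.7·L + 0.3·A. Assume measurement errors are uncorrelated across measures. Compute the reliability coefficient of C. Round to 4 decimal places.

0.8965

Var(C) = 0.7²·12.4² + 0.3²·16² + 2·[0.21·12.4·16·0.54] = 98.3824 + 44.9971 = 143.38.
With uncorrelated errors the cross-covariances are all true-score covariance, so they carry over unchanged; only the diagonal terms shrink to ρᵢσᵢ².
True-score variance = [0.7²·12.4²·0.91 + 0.3²·16²·0.65] + 44.9971 = 83.5376 + 44.9971 = 128.535.
Reliability = 128.535 / 143.38 = 0.8965.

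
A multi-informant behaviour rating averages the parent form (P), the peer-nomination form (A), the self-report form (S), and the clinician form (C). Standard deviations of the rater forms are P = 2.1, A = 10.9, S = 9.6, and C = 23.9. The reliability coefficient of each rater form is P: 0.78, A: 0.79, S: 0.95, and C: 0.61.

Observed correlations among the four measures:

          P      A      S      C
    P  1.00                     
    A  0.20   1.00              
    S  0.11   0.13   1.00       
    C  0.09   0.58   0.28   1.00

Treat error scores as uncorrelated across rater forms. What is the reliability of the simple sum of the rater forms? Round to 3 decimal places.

Var(P+A+S+C) = 2.1² + 10.9² + 9.6² + 23.9² + 2·[2.1·10.9·0.20 + 2.1·9.6·0.11 + 2.1·23.9·0.09 + 10.9·9.6·0.13 + 10.9·23.9·0.58 + 9.6·23.9·0.28] = 786.59 + 480.51 = 1267.1.
Because errors are independent across components, Cov(Tᵢ,Tⱼ) = Cov(Xᵢ,Xⱼ); the off-diagonal part of the true-score variance is the same as above.
True-score variance = [2.1²·0.78 + 10.9²·0.79 + 9.6²·0.95 + 23.9²·0.61] + 480.51 = 533.29 + 480.51 = 1013.8.
Reliability = 1013.8 / 1267.1 = 0.800.

0.800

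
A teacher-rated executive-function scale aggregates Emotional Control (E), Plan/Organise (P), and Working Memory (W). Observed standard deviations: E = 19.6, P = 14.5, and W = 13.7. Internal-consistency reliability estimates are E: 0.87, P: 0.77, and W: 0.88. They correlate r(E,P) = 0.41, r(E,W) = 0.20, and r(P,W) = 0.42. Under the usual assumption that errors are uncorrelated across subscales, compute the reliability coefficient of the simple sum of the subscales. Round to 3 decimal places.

Var(E+P+W) = 19.6² + 14.5² + 13.7² + 2·[19.6·14.5·0.41 + 19.6·13.7·0.20 + 14.5·13.7·0.42] = 782.1 + 507.318 = 1289.42.
With uncorrelated errors the cross-covariances are all true-score covariance, so they carry over unchanged; only the diagonal terms shrink to ρᵢσᵢ².
True-score variance = [19.6²·0.87 + 14.5²·0.77 + 13.7²·0.88] + 507.318 = 661.279 + 507.318 = 1168.6.
Reliability = 1168.6 / 1289.42 = 0.906.

0.906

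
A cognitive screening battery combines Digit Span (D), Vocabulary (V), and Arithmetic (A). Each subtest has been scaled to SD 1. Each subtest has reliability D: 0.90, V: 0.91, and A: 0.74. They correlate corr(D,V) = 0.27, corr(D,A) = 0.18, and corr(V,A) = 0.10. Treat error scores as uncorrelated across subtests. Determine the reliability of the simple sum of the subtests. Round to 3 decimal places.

0.890

Var(D+V+A) = 3 + 2·[0.27 + 0.18 + 0.10] = 3 + 1.1 = 4.1.
Under uncorrelated errors the observed covariances equal the true-score covariances, so only the own-variance terms attenuate.
True-score variance = [0.90 + 0.91 + 0.74] + 1.1 = 2.55 + 1.1 = 3.65.
Reliability = 3.65 / 4.1 = 0.890.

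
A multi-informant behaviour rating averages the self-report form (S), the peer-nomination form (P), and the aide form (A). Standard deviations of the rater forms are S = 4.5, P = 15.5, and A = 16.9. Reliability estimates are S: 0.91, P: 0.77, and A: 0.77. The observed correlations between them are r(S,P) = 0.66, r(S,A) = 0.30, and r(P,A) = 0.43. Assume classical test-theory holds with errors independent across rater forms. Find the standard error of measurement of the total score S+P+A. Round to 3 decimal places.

Var(total) = 546.11 + 362.977 = 909.087.
True-score variance = 423.34 + 362.977 = 786.317, so reliability = 0.8650.
Error variance = 909.087 − 786.317 = 122.77; SEM = √122.77 = 11.080.

11.080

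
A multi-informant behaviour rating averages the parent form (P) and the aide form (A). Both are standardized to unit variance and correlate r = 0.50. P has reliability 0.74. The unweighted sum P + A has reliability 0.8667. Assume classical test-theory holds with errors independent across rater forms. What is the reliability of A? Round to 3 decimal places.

0.860

Var(P+A) = 2 + 2·0.50 = 3.000.
True-score variance = ρ_P + ρ_A + 2·0.50, so 0.8667 = (0.74 + ρ_A + 1.00) / 3.000.
ρ_A = 0.8667·3.000 − 0.74 − 1.00 = 0.860.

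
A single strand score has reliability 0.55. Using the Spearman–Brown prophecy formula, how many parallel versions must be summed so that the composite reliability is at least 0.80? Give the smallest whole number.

k ≥ ρ*(1−ρ₁)/(ρ₁(1−ρ*)) = 0.80·0.45 / (0.55·0.20) = 3.273.
Smallest integer k = 4.

4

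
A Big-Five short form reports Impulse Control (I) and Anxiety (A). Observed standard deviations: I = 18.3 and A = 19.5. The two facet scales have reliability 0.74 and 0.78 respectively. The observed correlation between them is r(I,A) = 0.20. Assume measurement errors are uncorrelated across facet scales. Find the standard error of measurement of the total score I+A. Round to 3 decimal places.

13.066

Var(total) = 715.14 + 142.74 = 857.88.
True-score variance = 544.414 + 142.74 = 687.154, so reliability = 0.8010.
Error variance = 857.88 − 687.154 = 170.726; SEM = √170.726 = 13.066.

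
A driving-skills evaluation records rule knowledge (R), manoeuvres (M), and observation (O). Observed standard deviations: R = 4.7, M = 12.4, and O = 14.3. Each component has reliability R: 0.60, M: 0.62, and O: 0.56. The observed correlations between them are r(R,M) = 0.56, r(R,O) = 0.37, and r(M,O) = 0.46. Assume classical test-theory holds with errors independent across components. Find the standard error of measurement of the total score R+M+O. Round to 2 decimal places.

Var(total) = 380.34 + 278.143 = 658.483.
True-score variance = 223.1 + 278.143 = 501.243, so reliability = 0.7612.
Error variance = 658.483 − 501.243 = 157.24; SEM = √157.24 = 12.54.

12.54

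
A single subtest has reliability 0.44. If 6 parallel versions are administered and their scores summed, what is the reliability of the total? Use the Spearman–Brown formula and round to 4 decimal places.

0.8250

ρ_k = kρ / (1 + (k−1)ρ) = 6·0.44 / (1 + 5·0.44) = 2.640 / 3.200 = 0.8250.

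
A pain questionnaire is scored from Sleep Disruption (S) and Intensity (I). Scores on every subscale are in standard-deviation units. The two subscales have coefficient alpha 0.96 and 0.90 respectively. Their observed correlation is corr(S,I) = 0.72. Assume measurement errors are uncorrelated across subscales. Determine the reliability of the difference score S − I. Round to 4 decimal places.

Var(S−I) = 1 + 1 − 2·0.72 = 2 − 1.44 = 0.56.
With uncorrelated errors the cross-covariances are all true-score covariance, so they carry over unchanged; only the diagonal terms shrink to ρᵢσᵢ².
True-score variance = [0.96 + 0.90] − 1.44 = 1.86 − 1.44 = 0.42.
Reliability = 0.42 / 0.56 = 0.7500.

0.7500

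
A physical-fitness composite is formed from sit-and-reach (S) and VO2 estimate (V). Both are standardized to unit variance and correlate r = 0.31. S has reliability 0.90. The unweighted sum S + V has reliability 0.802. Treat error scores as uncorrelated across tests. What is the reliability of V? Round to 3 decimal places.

0.581

Var(S+V) = 2 + 2·0.31 = 2.620.
True-score variance = ρ_S + ρ_V + 2·0.31, so 0.802 = (0.90 + ρ_V + 0.62) / 2.620.
ρ_V = 0.802·2.620 − 0.90 − 0.62 = 0.581.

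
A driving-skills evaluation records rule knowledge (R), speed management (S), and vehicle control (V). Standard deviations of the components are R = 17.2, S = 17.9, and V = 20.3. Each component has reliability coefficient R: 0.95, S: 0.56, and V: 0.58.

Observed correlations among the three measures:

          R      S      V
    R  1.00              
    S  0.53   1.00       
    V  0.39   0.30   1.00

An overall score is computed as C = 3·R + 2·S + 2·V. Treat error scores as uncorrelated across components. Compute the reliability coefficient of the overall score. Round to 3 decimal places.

0.862

Var(C) = 3²·17.2² + 2²·17.9² + 2²·20.3² + 2·[6·17.2·17.9·0.53 + 6·17.2·20.3·0.39 + 4·17.9·20.3·0.30] = 5592.56 + 4464.27 = 10056.8.
Under uncorrelated errors the observed covariances equal the true-score covariances, so only the own-variance terms attenuate.
True-score variance = [3²·17.2²·0.95 + 2²·17.9²·0.56 + 2²·20.3²·0.58] + 4464.27 = 4203.2 + 4464.27 = 8667.47.
Reliability = 8667.47 / 10056.8 = 0.862.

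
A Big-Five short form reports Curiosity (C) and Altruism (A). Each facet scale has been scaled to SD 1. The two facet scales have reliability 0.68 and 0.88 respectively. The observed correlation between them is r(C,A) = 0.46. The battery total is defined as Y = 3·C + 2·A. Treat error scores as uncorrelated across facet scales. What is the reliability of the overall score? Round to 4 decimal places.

0.8186

Var(Y) = 3² + 2² + 2·[6·0.46] = 13 + 5.52 = 18.52.
Under uncorrelated errors the observed covariances equal the true-score covariances, so only the own-variance terms attenuate.
True-score variance = [3²·0.68 + 2²·0.88] + 5.52 = 9.64 + 5.52 = 15.16.
Reliability = 15.16 / 18.52 = 0.8186.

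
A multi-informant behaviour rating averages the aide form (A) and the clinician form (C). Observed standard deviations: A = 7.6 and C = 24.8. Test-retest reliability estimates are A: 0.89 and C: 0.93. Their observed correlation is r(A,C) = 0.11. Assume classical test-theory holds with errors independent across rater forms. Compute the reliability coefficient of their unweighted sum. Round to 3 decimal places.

0.931

Var(A+C) = 7.6² + 24.8² + 2·[7.6·24.8·0.11] = 672.8 + 41.4656 = 714.266.
Under uncorrelated errors the observed covariances equal the true-score covariances, so only the own-variance terms attenuate.
True-score variance = [7.6²·0.89 + 24.8²·0.93] + 41.4656 = 623.394 + 41.4656 = 664.859.
Reliability = 664.859 / 714.266 = 0.931.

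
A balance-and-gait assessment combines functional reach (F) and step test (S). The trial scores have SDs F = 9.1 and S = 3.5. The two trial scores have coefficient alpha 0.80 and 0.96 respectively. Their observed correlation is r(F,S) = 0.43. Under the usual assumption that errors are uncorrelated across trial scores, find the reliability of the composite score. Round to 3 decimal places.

0.861

Var(F+S) = 9.1² + 3.5² + 2·[9.1·3.5·0.43] = 95.06 + 27.391 = 122.451.
With uncorrelated errors the cross-covariances are all true-score covariance, so they carry over unchanged; only the diagonal terms shrink to ρᵢσᵢ².
True-score variance = [9.1²·0.80 + 3.5²·0.96] + 27.391 = 78.008 + 27.391 = 105.399.
Reliability = 105.399 / 122.451 = 0.861.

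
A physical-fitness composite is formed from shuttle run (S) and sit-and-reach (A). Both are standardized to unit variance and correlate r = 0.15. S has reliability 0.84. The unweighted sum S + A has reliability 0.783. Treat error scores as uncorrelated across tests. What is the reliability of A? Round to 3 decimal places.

Var(S+A) = 2 + 2·0.15 = 2.300.
True-score variance = ρ_S + ρ_A + 2·0.15, so 0.783 = (0.84 + ρ_A + 0.30) / 2.300.
ρ_A = 0.783·2.300 − 0.84 − 0.30 = 0.661.

0.661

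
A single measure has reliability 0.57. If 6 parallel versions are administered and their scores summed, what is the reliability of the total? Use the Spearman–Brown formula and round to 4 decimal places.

ρ_k = kρ / (1 + (k−1)ρ) = 6·0.57 / (1 + 5·0.57) = 3.420 / 3.850 = 0.8883.

0.8883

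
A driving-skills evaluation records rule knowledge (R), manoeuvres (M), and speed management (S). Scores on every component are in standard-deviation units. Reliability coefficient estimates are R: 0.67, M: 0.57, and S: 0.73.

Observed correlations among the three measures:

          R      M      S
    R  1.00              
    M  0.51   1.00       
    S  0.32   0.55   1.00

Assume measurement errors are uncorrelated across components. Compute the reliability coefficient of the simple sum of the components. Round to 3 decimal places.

Var(R+M+S) = 3 + 2·[0.51 + 0.32 + 0.55] = 3 + 2.76 = 5.76.
With uncorrelated errors the cross-covariances are all true-score covariance, so they carry over unchanged; only the diagonal terms shrink to ρᵢσᵢ².
True-score variance = [0.67 + 0.57 + 0.73] + 2.76 = 1.97 + 2.76 = 4.73.
Reliability = 4.73 / 5.76 = 0.821.

0.821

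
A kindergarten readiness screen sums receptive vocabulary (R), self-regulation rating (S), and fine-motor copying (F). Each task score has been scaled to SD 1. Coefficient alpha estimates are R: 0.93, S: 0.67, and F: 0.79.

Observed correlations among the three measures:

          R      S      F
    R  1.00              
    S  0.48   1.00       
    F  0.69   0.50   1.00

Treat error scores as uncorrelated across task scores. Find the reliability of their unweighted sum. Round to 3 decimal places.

Var(R+S+F) = 3 + 2·[0.48 + 0.69 + 0.50] = 3 + 3.34 = 6.34.
Under uncorrelated errors the observed covariances equal the true-score covariances, so only the own-variance terms attenuate.
True-score variance = [0.93 + 0.67 + 0.79] + 3.34 = 2.39 + 3.34 = 5.73.
Reliability = 5.73 / 6.34 = 0.904.

0.904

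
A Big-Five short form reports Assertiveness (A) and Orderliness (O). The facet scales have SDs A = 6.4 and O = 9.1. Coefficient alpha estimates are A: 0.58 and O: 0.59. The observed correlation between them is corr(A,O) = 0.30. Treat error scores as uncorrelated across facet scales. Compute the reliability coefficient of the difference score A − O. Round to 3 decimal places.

0.424

Var(A−O) = 6.4² + 9.1² − 2·6.4·9.1·0.30 = 123.77 − 34.944 = 88.826.
With uncorrelated errors the cross-covariances are all true-score covariance, so they carry over unchanged; only the diagonal terms shrink to ρᵢσᵢ².
True-score variance = [6.4²·0.58 + 9.1²·0.59] − 34.944 = 72.6147 − 34.944 = 37.6707.
Reliability = 37.6707 / 88.826 = 0.424.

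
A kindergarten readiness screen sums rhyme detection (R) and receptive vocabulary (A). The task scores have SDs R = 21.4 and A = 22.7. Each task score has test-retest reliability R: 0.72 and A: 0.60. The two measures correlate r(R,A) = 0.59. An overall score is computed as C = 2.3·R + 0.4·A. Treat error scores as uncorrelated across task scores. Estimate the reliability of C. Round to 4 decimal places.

Var(C) = 2.3²·21.4² + 0.4²·22.7² + 2·[0.92·21.4·22.7·0.59] = 2505.05 + 527.363 = 3032.42.
With uncorrelated errors the cross-covariances are all true-score covariance, so they carry over unchanged; only the diagonal terms shrink to ρᵢσᵢ².
True-score variance = [2.3²·21.4²·0.72 + 0.4²·22.7²·0.60] + 527.363 = 1793.75 + 527.363 = 2321.11.
Reliability = 2321.11 / 3032.42 = 0.7654.

0.7654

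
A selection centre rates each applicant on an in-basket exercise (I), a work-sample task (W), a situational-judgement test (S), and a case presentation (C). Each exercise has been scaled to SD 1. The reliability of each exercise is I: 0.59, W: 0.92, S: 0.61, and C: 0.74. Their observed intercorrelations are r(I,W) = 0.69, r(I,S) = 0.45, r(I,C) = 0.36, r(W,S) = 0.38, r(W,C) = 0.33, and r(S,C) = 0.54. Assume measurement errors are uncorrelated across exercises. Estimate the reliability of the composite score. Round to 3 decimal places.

Var(I+W+S+C) = 4 + 2·[0.69 + 0.45 + 0.36 + 0.38 + 0.33 + 0.54] = 4 + 5.5 = 9.5.
Because errors are independent across components, Cov(Tᵢ,Tⱼ) = Cov(Xᵢ,Xⱼ); the off-diagonal part of the true-score variance is the same as above.
True-score variance = [0.59 + 0.92 + 0.61 + 0.74] + 5.5 = 2.86 + 5.5 = 8.36.
Reliability = 8.36 / 9.5 = 0.880.

0.880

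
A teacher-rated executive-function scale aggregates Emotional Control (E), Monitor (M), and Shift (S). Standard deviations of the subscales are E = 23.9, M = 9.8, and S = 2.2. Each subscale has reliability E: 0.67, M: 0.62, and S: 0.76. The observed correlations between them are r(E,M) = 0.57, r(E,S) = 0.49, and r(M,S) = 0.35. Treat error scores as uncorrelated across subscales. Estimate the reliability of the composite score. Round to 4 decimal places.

0.7751

Var(E+M+S) = 23.9² + 9.8² + 2.2² + 2·[23.9·9.8·0.57 + 23.9·2.2·0.49 + 9.8·2.2·0.35] = 672.09 + 333.631 = 1005.72.
With uncorrelated errors the cross-covariances are all true-score covariance, so they carry over unchanged; only the diagonal terms shrink to ρᵢσᵢ².
True-score variance = [23.9²·0.67 + 9.8²·0.62 + 2.2²·0.76] + 333.631 = 445.934 + 333.631 = 779.565.
Reliability = 779.565 / 1005.72 = 0.7751.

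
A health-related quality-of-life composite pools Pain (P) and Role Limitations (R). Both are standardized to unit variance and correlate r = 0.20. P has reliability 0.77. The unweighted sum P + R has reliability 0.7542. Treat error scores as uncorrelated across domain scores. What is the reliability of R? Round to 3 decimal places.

Var(P+R) = 2 + 2·0.20 = 2.400.
True-score variance = ρ_P + ρ_R + 2·0.20, so 0.7542 = (0.77 + ρ_R + 0.40) / 2.400.
ρ_R = 0.7542·2.400 − 0.77 − 0.40 = 0.640.

0.640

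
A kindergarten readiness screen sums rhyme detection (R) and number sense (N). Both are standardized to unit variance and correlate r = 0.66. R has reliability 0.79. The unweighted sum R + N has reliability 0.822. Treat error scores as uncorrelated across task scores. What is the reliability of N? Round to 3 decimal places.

0.619

Var(R+N) = 2 + 2·0.66 = 3.320.
True-score variance = ρ_R + ρ_N + 2·0.66, so 0.822 = (0.79 + ρ_N + 1.32) / 3.320.
ρ_N = 0.822·3.320 − 0.79 − 1.32 = 0.619.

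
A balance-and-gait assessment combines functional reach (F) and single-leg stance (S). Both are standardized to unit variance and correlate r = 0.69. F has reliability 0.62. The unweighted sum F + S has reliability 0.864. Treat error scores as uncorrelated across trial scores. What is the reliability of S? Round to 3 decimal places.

0.920

Var(F+S) = 2 + 2·0.69 = 3.380.
True-score variance = ρ_F + ρ_S + 2·0.69, so 0.864 = (0.62 + ρ_S + 1.38) / 3.380.
ρ_S = 0.864·3.380 − 0.62 − 1.38 = 0.920.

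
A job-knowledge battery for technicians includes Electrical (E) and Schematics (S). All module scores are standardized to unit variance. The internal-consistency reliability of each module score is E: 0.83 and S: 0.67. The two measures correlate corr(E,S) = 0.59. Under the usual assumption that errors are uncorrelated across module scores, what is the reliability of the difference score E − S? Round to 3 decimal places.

0.390

Var(E−S) = 1 + 1 − 2·0.59 = 2 − 1.18 = 0.82.
Under uncorrelated errors the observed covariances equal the true-score covariances, so only the own-variance terms attenuate.
True-score variance = [0.83 + 0.67] − 1.18 = 1.5 − 1.18 = 0.32.
Reliability = 0.32 / 0.82 = 0.390.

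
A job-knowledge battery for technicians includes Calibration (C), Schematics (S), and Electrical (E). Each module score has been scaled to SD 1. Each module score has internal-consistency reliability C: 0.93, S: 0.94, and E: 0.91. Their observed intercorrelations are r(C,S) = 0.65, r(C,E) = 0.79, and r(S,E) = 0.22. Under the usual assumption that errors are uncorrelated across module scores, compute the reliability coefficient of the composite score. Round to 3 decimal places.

Var(C+S+E) = 3 + 2·[0.65 + 0.79 + 0.22] = 3 + 3.32 = 6.32.
Under uncorrelated errors the observed covariances equal the true-score covariances, so only the own-variance terms attenuate.
True-score variance = [0.93 + 0.94 + 0.91] + 3.32 = 2.78 + 3.32 = 6.1.
Reliability = 6.1 / 6.32 = 0.965.

0.965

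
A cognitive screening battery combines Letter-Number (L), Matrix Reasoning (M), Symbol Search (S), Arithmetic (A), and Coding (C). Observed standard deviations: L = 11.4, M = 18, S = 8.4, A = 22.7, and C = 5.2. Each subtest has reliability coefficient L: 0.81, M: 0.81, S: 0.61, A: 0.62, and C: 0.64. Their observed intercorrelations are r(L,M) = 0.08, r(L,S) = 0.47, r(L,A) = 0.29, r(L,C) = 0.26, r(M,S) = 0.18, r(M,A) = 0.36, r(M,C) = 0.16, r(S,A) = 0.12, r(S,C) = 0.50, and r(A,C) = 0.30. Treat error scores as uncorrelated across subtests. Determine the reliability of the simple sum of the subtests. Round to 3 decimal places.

Var(L+M+S+A+C) = 11.4² + 18² + 8.4² + 22.7² + 5.2² + 2·[11.4·18·0.08 + 11.4·8.4·0.47 + 11.4·22.7·0.29 + 11.4·5.2·0.26 + 18·8.4·0.18 + 18·22.7·0.36 + 18·5.2·0.16 + 8.4·22.7·0.12 + 8.4·5.2·0.50 + 22.7·5.2·0.30] = 1066.85 + 842.608 = 1909.46.
Because errors are independent across components, Cov(Tᵢ,Tⱼ) = Cov(Xᵢ,Xⱼ); the off-diagonal part of the true-score variance is the same as above.
True-score variance = [11.4²·0.81 + 18²·0.81 + 8.4²·0.61 + 22.7²·0.62 + 5.2²·0.64] + 842.608 = 747.535 + 842.608 = 1590.14.
Reliability = 1590.14 / 1909.46 = 0.833.

0.833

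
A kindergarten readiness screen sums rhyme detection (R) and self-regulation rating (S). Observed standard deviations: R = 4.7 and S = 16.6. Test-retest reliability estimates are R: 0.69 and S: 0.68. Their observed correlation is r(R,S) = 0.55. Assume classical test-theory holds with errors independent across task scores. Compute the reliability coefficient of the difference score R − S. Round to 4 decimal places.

0.5514

Var(R−S) = 4.7² + 16.6² − 2·4.7·16.6·0.55 = 297.65 − 85.822 = 211.828.
Under uncorrelated errors the observed covariances equal the true-score covariances, so only the own-variance terms attenuate.
True-score variance = [4.7²·0.69 + 16.6²·0.68] − 85.822 = 202.623 − 85.822 = 116.801.
Reliability = 116.801 / 211.828 = 0.5514.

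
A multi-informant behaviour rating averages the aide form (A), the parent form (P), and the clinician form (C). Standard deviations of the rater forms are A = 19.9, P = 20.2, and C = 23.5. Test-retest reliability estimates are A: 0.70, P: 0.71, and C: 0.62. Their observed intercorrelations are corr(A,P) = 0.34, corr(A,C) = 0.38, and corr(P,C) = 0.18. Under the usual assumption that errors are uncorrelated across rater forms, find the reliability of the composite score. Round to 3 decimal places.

Var(A+P+C) = 19.9² + 20.2² + 23.5² + 2·[19.9·20.2·0.34 + 19.9·23.5·0.38 + 20.2·23.5·0.18] = 1356.3 + 799.652 = 2155.95.
Under uncorrelated errors the observed covariances equal the true-score covariances, so only the own-variance terms attenuate.
True-score variance = [19.9²·0.70 + 20.2²·0.71 + 23.5²·0.62] + 799.652 = 909.31 + 799.652 = 1708.96.
Reliability = 1708.96 / 2155.95 = 0.793.

0.793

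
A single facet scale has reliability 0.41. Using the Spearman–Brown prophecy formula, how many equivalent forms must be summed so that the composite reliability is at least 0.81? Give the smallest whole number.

k ≥ ρ*(1−ρ₁)/(ρ₁(1−ρ*)) = 0.81·0.59 / (0.41·0.19) = 6.135.
Smallest integer k = 7.

7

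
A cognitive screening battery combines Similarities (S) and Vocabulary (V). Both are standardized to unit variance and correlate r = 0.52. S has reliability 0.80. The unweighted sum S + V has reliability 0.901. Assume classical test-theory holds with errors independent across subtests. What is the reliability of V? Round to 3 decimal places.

0.899

Var(S+V) = 2 + 2·0.52 = 3.040.
True-score variance = ρ_S + ρ_V + 2·0.52, so 0.901 = (0.80 + ρ_V + 1.04) / 3.040.
ρ_V = 0.901·3.040 − 0.80 − 1.04 = 0.899.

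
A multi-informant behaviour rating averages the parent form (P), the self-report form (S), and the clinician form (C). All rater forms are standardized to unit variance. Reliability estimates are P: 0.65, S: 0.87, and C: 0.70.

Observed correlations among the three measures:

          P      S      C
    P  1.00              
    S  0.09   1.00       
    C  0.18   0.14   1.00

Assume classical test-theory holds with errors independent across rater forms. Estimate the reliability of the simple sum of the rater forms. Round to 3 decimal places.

0.796

Var(P+S+C) = 3 + 2·[0.09 + 0.18 + 0.14] = 3 + 0.82 = 3.82.
Under uncorrelated errors the observed covariances equal the true-score covariances, so only the own-variance terms attenuate.
True-score variance = [0.65 + 0.87 + 0.70] + 0.82 = 2.22 + 0.82 = 3.04.
Reliability = 3.04 / 3.82 = 0.796.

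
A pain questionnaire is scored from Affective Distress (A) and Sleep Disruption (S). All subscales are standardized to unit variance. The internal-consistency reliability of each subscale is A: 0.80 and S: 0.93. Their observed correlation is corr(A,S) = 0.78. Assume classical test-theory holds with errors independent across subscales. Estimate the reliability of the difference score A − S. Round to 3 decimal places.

Var(A−S) = 1 + 1 − 2·0.78 = 2 − 1.56 = 0.44.
With uncorrelated errors the cross-covariances are all true-score covariance, so they carry over unchanged; only the diagonal terms shrink to ρᵢσᵢ².
True-score variance = [0.80 + 0.93] − 1.56 = 1.73 − 1.56 = 0.17.
Reliability = 0.17 / 0.44 = 0.386.

0.386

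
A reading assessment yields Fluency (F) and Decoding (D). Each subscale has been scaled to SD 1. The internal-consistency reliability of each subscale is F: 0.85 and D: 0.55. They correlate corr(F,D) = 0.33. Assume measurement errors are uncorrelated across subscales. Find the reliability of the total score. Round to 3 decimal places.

Var(F+D) = 2 + 2·[0.33] = 2 + 0.66 = 2.66.
With uncorrelated errors the cross-covariances are all true-score covariance, so they carry over unchanged; only the diagonal terms shrink to ρᵢσᵢ².
True-score variance = [0.85 + 0.55] + 0.66 = 1.4 + 0.66 = 2.06.
Reliability = 2.06 / 2.66 = 0.774.

0.774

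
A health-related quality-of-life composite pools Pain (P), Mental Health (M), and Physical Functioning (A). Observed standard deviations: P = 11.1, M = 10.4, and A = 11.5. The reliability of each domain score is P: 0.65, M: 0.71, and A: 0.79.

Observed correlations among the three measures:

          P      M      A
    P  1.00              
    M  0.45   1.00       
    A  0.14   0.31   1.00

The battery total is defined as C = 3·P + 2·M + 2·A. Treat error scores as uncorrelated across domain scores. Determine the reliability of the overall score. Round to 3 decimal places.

0.805

Var(C) = 3²·11.1² + 2²·10.4² + 2²·11.5² + 2·[6·11.1·10.4·0.45 + 6·11.1·11.5·0.14 + 4·10.4·11.5·0.31] = 2070.53 + 1134.44 = 3204.97.
Under uncorrelated errors the observed covariances equal the true-score covariances, so only the own-variance terms attenuate.
True-score variance = [3²·11.1²·0.65 + 2²·10.4²·0.71 + 2²·11.5²·0.79] + 1134.44 = 1445.86 + 1134.44 = 2580.3.
Reliability = 2580.3 / 3204.97 = 0.805.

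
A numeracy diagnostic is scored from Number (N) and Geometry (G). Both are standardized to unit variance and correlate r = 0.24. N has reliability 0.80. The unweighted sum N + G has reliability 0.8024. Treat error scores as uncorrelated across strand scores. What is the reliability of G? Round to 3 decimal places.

Var(N+G) = 2 + 2·0.24 = 2.480.
True-score variance = ρ_N + ρ_G + 2·0.24, so 0.8024 = (0.80 + ρ_G + 0.48) / 2.480.
ρ_G = 0.8024·2.480 − 0.80 − 0.48 = 0.710.

0.710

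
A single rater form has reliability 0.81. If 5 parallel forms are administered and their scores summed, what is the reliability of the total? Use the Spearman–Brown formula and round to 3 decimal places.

ρ_k = kρ / (1 + (k−1)ρ) = 5·0.81 / (1 + 4·0.81) = 4.050 / 4.240 = 0.955.

0.955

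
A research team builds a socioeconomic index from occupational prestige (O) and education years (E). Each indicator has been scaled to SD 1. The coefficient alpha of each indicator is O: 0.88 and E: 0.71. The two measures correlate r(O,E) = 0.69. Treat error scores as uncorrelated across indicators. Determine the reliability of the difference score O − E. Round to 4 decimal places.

Var(O−E) = 1 + 1 − 2·0.69 = 2 − 1.38 = 0.62.
Because errors are independent across components, Cov(Tᵢ,Tⱼ) = Cov(Xᵢ,Xⱼ); the off-diagonal part of the true-score variance is the same as above.
True-score variance = [0.88 + 0.71] − 1.38 = 1.59 − 1.38 = 0.21.
Reliability = 0.21 / 0.62 = 0.3387.

0.3387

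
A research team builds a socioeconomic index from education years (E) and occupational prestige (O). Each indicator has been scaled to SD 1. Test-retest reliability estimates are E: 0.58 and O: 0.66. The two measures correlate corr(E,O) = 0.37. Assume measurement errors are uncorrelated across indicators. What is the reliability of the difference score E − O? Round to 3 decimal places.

Var(E−O) = 1 + 1 − 2·0.37 = 2 − 0.74 = 1.26.
Under uncorrelated errors the observed covariances equal the true-score covariances, so only the own-variance terms attenuate.
True-score variance = [0.58 + 0.66] − 0.74 = 1.24 − 0.74 = 0.5.
Reliability = 0.5 / 1.26 = 0.397.

0.397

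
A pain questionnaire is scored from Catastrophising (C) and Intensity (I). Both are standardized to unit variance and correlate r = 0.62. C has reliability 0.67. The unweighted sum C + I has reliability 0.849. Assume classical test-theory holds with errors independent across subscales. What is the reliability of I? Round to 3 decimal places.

0.841

Var(C+I) = 2 + 2·0.62 = 3.240.
True-score variance = ρ_C + ρ_I + 2·0.62, so 0.849 = (0.67 + ρ_I + 1.24) / 3.240.
ρ_I = 0.849·3.240 − 0.67 − 1.24 = 0.841.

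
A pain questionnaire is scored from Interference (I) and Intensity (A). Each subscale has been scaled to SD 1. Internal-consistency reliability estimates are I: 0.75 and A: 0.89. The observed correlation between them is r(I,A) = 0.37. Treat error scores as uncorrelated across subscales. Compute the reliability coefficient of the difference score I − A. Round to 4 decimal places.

0.7143

Var(I−A) = 1 + 1 − 2·0.37 = 2 − 0.74 = 1.26.
With uncorrelated errors the cross-covariances are all true-score covariance, so they carry over unchanged; only the diagonal terms shrink to ρᵢσᵢ².
True-score variance = [0.75 + 0.89] − 0.74 = 1.64 − 0.74 = 0.9.
Reliability = 0.9 / 1.26 = 0.7143.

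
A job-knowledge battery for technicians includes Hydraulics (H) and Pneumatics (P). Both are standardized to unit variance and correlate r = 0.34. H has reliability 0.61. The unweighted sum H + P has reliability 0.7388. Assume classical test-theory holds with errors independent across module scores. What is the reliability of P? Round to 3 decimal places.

0.690

Var(H+P) = 2 + 2·0.34 = 2.680.
True-score variance = ρ_H + ρ_P + 2·0.34, so 0.7388 = (0.61 + ρ_P + 0.68) / 2.680.
ρ_P = 0.7388·2.680 − 0.61 − 0.68 = 0.690.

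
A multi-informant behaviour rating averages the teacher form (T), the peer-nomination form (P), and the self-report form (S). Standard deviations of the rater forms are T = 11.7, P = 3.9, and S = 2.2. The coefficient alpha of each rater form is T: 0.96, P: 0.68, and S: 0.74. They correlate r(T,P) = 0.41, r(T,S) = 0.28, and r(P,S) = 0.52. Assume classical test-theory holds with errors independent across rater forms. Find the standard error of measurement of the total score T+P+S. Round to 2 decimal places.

3.41

Var(total) = 156.94 + 60.7542 = 217.694.
True-score variance = 145.339 + 60.7542 = 206.093, so reliability = 0.9467.
Error variance = 217.694 − 206.093 = 11.6012; SEM = √11.6012 = 3.41.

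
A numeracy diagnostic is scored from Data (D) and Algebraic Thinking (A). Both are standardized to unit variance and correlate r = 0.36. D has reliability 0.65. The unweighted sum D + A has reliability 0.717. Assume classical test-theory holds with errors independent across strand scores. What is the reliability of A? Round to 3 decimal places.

0.580

Var(D+A) = 2 + 2·0.36 = 2.720.
True-score variance = ρ_D + ρ_A + 2·0.36, so 0.717 = (0.65 + ρ_A + 0.72) / 2.720.
ρ_A = 0.717·2.720 − 0.65 − 0.72 = 0.580.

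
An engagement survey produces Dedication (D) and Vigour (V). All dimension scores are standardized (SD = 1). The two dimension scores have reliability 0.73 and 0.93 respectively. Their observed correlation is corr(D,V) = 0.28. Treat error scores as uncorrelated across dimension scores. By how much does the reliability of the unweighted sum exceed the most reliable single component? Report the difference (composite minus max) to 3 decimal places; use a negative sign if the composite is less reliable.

Var(sum) = 2 + 0.56 = 2.56; true-score variance = 1.66 + 0.56 = 2.22; composite reliability = 0.8672.
Max component reliability = 0.9300.
Difference = 0.8672 − 0.9300 = -0.063.

-0.063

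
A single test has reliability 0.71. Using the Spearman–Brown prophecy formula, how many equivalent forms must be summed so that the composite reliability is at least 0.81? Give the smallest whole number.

k ≥ ρ*(1−ρ₁)/(ρ₁(1−ρ*)) = 0.81·0.29 / (0.71·0.19) = 1.741.
Smallest integer k = 2.

2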